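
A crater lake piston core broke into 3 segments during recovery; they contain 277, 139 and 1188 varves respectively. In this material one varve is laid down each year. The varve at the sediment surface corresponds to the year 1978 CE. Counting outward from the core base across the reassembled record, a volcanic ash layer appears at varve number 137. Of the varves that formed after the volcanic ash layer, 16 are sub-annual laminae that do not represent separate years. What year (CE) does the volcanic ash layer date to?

527 CE

Total varves = 277 + 139 + 1188 = 1604.
The volcanic ash layer sits at varve 137 from the core base, so 1604 − 137 = 1467 varves formed after it.
1467 − 16 false = 1451 true varves after the volcanic ash layer.
The varve at the sediment surface is 1978 CE, so the volcanic ash layer dates to 1978 − 1451 = 527 CE.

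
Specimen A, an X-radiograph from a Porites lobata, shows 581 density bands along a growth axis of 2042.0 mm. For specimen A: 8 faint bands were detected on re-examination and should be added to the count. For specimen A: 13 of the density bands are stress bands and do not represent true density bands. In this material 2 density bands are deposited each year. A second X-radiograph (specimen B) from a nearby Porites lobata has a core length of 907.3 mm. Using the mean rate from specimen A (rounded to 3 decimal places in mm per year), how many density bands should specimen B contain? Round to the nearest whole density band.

256 density bands

Specimen A: after corrections the count is 581 − 13 + 8 = 576 density bands.
Specimen A: with 2 density bands per year, 576 / 2 = 288 years.
A: Extension rate ≈ 2042.0 / 288 = 7.090 mm per year.
Specimen B: 907.3 mm / 7.090 mm per year = 127.97 years; at 2 density bands per year that is 127.97 × 2 ≈ 256 density bands.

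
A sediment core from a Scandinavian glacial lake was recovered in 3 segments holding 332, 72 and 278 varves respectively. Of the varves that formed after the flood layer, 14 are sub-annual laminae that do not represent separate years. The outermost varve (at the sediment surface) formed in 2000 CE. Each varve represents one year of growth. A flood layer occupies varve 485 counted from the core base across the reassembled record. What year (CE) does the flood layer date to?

1817 CE

Total varves = 332 + 72 + 278 = 682.
Between varve 485 and the sediment surface there are 682 − 485 = 197 varves.
197 − 14 false = 183 true varves after the flood layer.
2000 − 183 = 1817 CE.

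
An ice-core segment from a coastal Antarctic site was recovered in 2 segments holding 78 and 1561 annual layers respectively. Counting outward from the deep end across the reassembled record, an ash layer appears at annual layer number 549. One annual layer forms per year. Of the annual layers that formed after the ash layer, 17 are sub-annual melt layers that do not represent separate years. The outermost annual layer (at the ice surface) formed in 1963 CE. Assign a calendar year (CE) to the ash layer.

Total annual layers = 78 + 1561 = 1639.
1639 − 549 = 1090 annual layers lie beyond the ash layer toward the ice surface.
1090 − 17 false = 1073 true annual layers after the ash layer.
1963 − 1073 = 890 CE.

890 CE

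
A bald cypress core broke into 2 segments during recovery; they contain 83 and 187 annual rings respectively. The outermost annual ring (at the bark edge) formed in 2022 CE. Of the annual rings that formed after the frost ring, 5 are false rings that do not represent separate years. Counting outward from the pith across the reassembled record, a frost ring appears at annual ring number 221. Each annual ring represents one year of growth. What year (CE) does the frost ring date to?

Total annual rings = 83 + 187 = 270.
270 − 221 = 49 annual rings lie beyond the frost ring toward the bark edge.
Excluding 5 false annual rings: 49 − 5 = 44.
The annual ring at the bark edge is 2022 CE, so the frost ring dates to 2022 − 44 = 1978 CE.

1978 CE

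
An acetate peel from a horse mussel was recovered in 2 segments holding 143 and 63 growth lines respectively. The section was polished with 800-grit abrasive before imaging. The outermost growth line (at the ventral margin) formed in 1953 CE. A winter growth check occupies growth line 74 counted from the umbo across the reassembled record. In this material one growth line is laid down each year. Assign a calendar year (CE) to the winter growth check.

1821 CE

Total growth lines = 143 + 63 = 206.
206 − 74 = 132 growth lines lie beyond the winter growth check toward the ventral margin.
The growth line at the ventral margin is 1953 CE, so the winter growth check dates to 1953 − 132 = 1821 CE.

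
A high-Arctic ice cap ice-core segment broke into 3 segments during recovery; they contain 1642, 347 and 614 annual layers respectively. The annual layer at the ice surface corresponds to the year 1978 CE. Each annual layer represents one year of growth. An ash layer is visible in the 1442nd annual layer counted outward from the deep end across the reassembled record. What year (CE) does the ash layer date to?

Total annual layers = 1642 + 347 + 614 = 2603.
Between annual layer 1442 and the ice surface there are 2603 − 1442 = 1161 annual layers.
Counting back 1161 years from 1978 CE places the ash layer in 1978 − 1161 = 817 CE.

817 CE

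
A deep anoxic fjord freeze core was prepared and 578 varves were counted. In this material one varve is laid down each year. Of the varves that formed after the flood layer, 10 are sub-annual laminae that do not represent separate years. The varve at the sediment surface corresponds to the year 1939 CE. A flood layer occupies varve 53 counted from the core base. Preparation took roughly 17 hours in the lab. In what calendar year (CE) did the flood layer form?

1424 CE

Between varve 53 and the sediment surface there are 578 − 53 = 525 varves.
Excluding 10 false varves: 525 − 10 = 515.
1939 − 515 = 1424 CE.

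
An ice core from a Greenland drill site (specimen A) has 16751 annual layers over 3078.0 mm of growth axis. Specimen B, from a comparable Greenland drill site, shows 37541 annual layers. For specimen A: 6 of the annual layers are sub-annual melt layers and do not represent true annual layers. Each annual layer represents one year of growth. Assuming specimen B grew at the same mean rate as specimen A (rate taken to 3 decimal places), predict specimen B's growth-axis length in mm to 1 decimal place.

6907.5 mm

Specimen A: after corrections the count is 16751 − 6 = 16745 annual layers.
A: Mean rate = 3078.0 mm / 16745 years ≈ 0.184 mm/yr.
Length of B = 0.184 × 37541 = 6907.5 mm.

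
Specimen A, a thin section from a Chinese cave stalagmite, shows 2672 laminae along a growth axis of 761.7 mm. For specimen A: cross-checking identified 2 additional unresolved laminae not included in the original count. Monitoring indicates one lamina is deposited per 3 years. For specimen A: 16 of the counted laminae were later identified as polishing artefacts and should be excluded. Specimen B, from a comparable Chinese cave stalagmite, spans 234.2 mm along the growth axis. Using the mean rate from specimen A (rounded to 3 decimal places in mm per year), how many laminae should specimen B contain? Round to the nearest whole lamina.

813 laminae

Specimen A: correcting the raw count gives 2672 − 16 + 2 = 2658 true laminae.
Specimen A: multiplying by 3 years per lamina: 2658 × 3 = 7974 years.
A: 761.7 mm over 7974 years gives 761.7 / 7974 ≈ 0.096 mm per year.
For B, 234.2 / 0.096 = 2439.58 years; at 3 years per lamina that is 2439.58 / 3 ≈ 813 laminae.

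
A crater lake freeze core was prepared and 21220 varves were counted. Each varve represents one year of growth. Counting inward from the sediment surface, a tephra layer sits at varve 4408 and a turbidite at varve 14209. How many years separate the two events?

Separation: 14209 − 4408 = 9801 varves.
One varve per year makes the interval 9801 years.

9801 yr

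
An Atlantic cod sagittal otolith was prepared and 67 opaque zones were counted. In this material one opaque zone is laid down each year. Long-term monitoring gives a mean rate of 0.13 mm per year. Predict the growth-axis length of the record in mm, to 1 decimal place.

8.7 mm

67 years of growth are recorded.
Predicted length = 0.13 mm/year × 67 years = 8.7 mm.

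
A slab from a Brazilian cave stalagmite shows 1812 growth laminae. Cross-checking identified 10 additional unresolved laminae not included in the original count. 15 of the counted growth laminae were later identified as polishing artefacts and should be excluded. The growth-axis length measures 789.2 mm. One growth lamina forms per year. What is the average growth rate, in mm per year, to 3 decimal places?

0.437 mm per year

True growth lamina count = 1812 − 15 + 10 = 1807.
789.2 mm over 1807 years gives 789.2 / 1807 ≈ 0.437 mm per year.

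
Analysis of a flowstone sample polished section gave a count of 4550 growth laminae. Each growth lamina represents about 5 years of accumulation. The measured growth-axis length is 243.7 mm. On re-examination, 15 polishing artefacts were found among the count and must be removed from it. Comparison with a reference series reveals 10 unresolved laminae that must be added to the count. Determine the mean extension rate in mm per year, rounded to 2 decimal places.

0.01 mm per year

Correcting the raw count gives 4550 − 15 + 10 = 4545 true growth laminae.
4545 growth laminae at 5 years each span 4545 × 5 = 22725 years.
Mean rate = 243.7 mm / 22725 years ≈ 0.01 mm per year.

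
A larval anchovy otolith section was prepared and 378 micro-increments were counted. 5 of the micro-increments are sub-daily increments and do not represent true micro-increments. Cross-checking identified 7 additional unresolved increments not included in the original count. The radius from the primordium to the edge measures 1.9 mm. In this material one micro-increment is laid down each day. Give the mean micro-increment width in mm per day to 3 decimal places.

After corrections the count is 378 − 5 + 7 = 380 micro-increments.
Mean rate = 1.9 mm / 380 days ≈ 0.005 mm per day.

0.005 mm per day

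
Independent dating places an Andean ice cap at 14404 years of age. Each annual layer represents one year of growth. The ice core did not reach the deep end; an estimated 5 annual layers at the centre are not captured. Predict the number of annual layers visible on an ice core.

14399 annual layers

At one annual layer per year, 14404 years correspond to 14404 annual layers.
14404 − 5 missed = 14399 annual layers expected in the prepared section.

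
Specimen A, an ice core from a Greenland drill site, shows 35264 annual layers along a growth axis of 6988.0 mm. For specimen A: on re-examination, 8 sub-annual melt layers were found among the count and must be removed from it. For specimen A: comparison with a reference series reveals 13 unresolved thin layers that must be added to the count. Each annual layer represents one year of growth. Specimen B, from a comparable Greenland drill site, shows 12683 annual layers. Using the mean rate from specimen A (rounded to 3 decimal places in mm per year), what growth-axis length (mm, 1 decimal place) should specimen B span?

2511.2 mm

Specimen A: true annual layer count = 35264 − 8 + 13 = 35269.
A: 6988.0 mm over 35269 years gives 6988.0 / 35269 ≈ 0.198 mm per year.
For B, 0.198 mm/year × 12683 years = 2511.2 mm.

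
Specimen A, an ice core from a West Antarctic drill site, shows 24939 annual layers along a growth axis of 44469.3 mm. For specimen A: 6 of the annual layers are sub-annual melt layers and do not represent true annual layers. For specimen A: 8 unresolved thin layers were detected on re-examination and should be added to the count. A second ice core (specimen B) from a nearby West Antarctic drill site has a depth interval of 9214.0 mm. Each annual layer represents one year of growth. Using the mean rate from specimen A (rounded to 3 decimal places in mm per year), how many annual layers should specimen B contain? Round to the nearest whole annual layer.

Specimen A: correcting the raw count gives 24939 − 6 + 8 = 24941 true annual layers.
A: Mean rate = 44469.3 mm / 24941 years ≈ 1.783 mm/year.
Specimen B: 9214.0 mm / 1.783 mm per year = 5167.69 years ≈ 5168 annual layers.

5168 annual layers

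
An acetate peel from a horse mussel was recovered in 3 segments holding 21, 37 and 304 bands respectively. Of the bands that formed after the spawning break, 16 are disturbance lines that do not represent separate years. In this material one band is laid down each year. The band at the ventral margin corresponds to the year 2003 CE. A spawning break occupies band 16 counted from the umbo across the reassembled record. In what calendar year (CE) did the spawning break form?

Total bands = 21 + 37 + 304 = 362.
The spawning break sits at band 16 from the umbo, so 362 − 16 = 346 bands formed after it.
346 − 16 false = 330 true bands after the spawning break.
2003 − 330 = 1673 CE.

1673 CE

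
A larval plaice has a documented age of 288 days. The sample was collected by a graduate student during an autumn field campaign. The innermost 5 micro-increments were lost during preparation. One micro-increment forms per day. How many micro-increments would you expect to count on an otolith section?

At one micro-increment per day, 288 days correspond to 288 micro-increments.
Subtracting the 5 micro-increments not captured gives 288 − 5 = 283 micro-increments in the record.

283 micro-increments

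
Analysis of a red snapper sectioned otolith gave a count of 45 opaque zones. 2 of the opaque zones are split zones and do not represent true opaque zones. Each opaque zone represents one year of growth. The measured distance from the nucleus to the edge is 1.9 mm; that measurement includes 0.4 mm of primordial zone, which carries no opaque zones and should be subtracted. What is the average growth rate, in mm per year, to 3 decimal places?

0.035 mm per year

After corrections the count is 45 − 2 = 43 opaque zones.
The growth record spans 1.9 − 0.4 = 1.5 mm.
Mean rate = 1.5 mm / 43 years ≈ 0.035 mm per year.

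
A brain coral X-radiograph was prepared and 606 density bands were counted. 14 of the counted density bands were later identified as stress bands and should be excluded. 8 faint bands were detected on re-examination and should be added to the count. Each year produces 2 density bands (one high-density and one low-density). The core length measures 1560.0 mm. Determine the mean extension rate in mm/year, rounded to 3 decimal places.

True density band count = 606 − 14 + 8 = 600.
600 density bands at 2 per year is 600 / 2 = 300 years.
Mean rate = 1560.0 mm / 300 years ≈ 5.200 mm/year.

5.200 mm/year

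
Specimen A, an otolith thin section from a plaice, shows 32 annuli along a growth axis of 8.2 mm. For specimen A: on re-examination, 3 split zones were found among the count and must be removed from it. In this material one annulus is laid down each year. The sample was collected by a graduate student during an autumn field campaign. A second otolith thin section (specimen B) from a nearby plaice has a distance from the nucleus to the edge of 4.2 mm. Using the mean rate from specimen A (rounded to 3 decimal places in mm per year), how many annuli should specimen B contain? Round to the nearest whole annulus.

Specimen A: true annulus count = 32 − 3 = 29.
A: 8.2 mm over 29 years gives 8.2 / 29 ≈ 0.283 mm/year.
Specimen B: 4.2 mm / 0.283 mm per year = 14.84 years ≈ 15 annuli.

15 annuli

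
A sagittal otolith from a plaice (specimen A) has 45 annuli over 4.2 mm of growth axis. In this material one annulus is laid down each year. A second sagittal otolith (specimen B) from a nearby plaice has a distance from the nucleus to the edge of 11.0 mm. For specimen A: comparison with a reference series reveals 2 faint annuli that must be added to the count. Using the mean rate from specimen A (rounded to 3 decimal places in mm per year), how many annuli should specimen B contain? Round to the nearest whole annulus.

Specimen A: after corrections the count is 45 + 2 = 47 annuli.
A: Extension rate ≈ 4.2 / 47 = 0.089 mm/year.
For B, 11.0 / 0.089 = 123.60 years ≈ 124 annuli.

124 annuli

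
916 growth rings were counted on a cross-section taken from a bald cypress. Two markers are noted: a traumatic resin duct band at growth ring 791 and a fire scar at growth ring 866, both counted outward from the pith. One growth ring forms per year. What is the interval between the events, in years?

866 − 791 = 75 growth rings lie between the two events.
That is 75 years at one growth ring per year.

75 years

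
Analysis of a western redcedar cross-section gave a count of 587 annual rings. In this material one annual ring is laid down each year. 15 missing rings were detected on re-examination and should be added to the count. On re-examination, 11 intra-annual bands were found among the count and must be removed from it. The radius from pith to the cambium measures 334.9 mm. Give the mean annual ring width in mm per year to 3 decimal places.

After corrections the count is 587 − 11 + 15 = 591 annual rings.
Mean rate = 334.9 mm / 591 years ≈ 0.567 mm per year.

0.567 mm per year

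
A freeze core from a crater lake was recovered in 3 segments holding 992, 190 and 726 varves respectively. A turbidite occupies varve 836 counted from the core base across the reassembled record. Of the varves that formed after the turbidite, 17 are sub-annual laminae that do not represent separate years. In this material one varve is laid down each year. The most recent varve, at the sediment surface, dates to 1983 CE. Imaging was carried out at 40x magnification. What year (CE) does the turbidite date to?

928 CE

Total varves = 992 + 190 + 726 = 1908.
The turbidite sits at varve 836 from the core base, so 1908 − 836 = 1072 varves formed after it.
Removing the 17 false varves leaves 1072 − 17 = 1055 true varves beyond the turbidite.
The varve at the sediment surface is 1983 CE, so the turbidite dates to 1983 − 1055 = 928 CE.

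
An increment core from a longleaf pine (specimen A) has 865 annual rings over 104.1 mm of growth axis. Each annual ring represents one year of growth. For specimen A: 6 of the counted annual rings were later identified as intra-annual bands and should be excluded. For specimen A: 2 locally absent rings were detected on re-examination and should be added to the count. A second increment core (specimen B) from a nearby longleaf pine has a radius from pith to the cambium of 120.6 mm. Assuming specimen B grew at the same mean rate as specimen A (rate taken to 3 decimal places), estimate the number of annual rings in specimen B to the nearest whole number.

Specimen A: correcting the raw count gives 865 − 6 + 2 = 861 true annual rings.
A: Extension rate ≈ 104.1 / 861 = 0.121 mm/yr.
Specimen B: 120.6 mm / 0.121 mm per year = 996.69 years ≈ 997 annual rings.

997 annual rings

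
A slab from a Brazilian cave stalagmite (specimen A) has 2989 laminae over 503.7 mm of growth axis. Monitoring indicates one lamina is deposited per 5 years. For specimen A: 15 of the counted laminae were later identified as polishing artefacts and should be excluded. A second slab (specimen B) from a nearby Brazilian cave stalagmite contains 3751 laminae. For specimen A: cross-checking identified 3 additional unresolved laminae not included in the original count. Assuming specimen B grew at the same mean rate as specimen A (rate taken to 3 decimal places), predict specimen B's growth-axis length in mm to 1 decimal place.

Specimen A: true lamina count = 2989 − 15 + 3 = 2977.
Specimen A: 2977 laminae at 5 years each span 2977 × 5 = 14885 years.
A: Extension rate ≈ 503.7 / 14885 = 0.034 mm/year.
Specimen B: 3751 laminae at 5 years each span 3751 × 5 = 18755 years. B's length ≈ 0.034 × 18755 = 637.7 mm.

637.7 mm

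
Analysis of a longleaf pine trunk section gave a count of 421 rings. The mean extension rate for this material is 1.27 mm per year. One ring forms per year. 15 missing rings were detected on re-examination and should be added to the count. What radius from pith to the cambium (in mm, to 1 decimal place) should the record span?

Correcting the raw count gives 421 + 15 = 436 true rings.
436 years at 1.27 mm/year gives 1.27 × 436 = 553.7 mm.

553.7 mm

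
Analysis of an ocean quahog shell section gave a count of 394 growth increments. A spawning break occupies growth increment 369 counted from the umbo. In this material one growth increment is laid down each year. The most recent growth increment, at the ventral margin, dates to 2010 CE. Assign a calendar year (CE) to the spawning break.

Between growth increment 369 and the ventral margin there are 394 − 369 = 25 growth increments.
The growth increment at the ventral margin is 2010 CE, so the spawning break dates to 2010 − 25 = 1985 CE.

1985 CE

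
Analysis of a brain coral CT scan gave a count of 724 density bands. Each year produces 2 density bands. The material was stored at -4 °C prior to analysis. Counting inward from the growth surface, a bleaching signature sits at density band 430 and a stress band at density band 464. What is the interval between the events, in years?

464 − 430 = 34 density bands lie between the two events.
Dividing by 2 density bands per year: 34 / 2 = 17 years.

17 years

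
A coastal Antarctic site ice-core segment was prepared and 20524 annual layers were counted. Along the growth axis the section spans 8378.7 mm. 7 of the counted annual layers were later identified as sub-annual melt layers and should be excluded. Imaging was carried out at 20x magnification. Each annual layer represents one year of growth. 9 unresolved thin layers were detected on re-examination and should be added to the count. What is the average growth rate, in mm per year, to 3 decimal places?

After corrections the count is 20524 − 7 + 9 = 20526 annual layers.
Extension rate ≈ 8378.7 / 20526 = 0.408 mm per year.

0.408 mm per year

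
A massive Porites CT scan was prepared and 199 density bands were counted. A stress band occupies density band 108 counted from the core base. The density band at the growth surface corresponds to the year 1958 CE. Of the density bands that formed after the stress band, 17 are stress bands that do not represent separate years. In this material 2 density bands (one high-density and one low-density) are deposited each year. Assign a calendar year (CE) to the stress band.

199 − 108 = 91 density bands lie beyond the stress band toward the growth surface.
Excluding 17 false density bands: 91 − 17 = 74.
74 density bands at 2 per year is 74 / 2 = 37 years.
Counting back 37 years from 1958 CE places the stress band in 1958 − 37 = 1921 CE.

1921 CE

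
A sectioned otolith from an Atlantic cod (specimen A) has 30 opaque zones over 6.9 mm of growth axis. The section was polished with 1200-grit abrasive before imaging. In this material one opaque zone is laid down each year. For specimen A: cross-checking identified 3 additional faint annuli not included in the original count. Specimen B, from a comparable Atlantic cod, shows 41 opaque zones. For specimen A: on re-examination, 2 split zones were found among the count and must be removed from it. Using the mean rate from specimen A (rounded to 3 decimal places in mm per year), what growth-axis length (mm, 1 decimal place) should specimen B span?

9.1 mm

Specimen A: true opaque zone count = 30 − 2 + 3 = 31.
A: Mean rate = 6.9 mm / 31 years ≈ 0.223 mm/year.
For B, 0.223 mm/year × 41 years = 9.1 mm.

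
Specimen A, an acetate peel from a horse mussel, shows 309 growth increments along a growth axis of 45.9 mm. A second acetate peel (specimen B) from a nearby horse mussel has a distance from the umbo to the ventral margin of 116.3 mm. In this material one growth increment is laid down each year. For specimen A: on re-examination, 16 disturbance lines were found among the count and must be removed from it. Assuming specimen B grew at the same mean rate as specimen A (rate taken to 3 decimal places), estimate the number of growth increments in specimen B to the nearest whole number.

Specimen A: after corrections the count is 309 − 16 = 293 growth increments.
A: Mean rate = 45.9 mm / 293 years ≈ 0.157 mm per year.
For B, 116.3 / 0.157 = 740.76 years ≈ 741 growth increments.

741 growth increments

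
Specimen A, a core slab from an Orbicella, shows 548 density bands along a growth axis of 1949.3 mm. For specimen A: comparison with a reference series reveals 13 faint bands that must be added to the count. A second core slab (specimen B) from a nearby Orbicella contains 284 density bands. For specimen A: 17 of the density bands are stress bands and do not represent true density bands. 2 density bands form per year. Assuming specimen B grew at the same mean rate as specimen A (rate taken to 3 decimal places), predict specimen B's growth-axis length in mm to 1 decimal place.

1017.7 mm

Specimen A: after corrections the count is 548 − 17 + 13 = 544 density bands.
Specimen A: dividing by 2 density bands per year: 544 / 2 = 272 years.
A: 1949.3 mm over 272 years gives 1949.3 / 272 ≈ 7.167 mm/yr.
Specimen B: 284 density bands at 2 per year is 284 / 2 = 142 years. B's length ≈ 7.167 × 142 = 1017.7 mm.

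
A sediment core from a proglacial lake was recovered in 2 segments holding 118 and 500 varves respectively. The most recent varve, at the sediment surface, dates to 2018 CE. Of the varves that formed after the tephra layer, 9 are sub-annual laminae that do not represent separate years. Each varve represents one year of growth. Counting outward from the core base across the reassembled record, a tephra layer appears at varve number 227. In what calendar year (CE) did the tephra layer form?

Total varves = 118 + 500 = 618.
Between varve 227 and the sediment surface there are 618 − 227 = 391 varves.
Removing the 9 false varves leaves 391 − 9 = 382 true varves beyond the tephra layer.
The varve at the sediment surface is 2018 CE, so the tephra layer dates to 2018 − 382 = 1636 CE.

1636 CE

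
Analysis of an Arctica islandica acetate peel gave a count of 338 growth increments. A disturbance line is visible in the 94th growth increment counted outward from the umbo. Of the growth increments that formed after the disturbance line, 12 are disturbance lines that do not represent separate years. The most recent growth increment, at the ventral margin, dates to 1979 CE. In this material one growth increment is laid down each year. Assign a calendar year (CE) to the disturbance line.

1747 CE

Between growth increment 94 and the ventral margin there are 338 − 94 = 244 growth increments.
Excluding 12 false growth increments: 244 − 12 = 232.
Counting back 232 years from 1979 CE places the disturbance line in 1979 − 232 = 1747 CE.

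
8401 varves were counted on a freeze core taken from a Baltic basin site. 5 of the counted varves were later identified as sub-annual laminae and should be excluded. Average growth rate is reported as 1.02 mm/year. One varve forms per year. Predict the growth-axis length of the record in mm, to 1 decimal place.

8563.9 mm

After corrections the count is 8401 − 5 = 8396 varves.
Predicted length = 1.02 mm/year × 8396 years = 8563.9 mm.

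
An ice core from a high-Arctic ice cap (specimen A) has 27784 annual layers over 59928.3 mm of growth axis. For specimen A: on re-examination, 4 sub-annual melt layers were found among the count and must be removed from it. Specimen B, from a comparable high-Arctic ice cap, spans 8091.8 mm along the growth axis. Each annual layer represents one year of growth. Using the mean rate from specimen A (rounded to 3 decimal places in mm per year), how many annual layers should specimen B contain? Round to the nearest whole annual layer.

3751 annual layers

Specimen A: adjusted count: 27784 − 4 = 27780 annual layers.
A: 59928.3 mm over 27780 years gives 59928.3 / 27780 ≈ 2.157 mm/yr.
B spans 8091.8 / 2.157 = 3751.41 years ≈ 3751 annual layers.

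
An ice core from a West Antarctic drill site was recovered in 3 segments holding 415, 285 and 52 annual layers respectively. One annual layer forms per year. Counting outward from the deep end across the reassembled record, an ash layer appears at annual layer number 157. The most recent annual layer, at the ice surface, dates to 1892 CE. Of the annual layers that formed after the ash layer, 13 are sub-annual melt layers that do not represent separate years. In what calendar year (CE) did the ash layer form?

1310 CE

Total annual layers = 415 + 285 + 52 = 752.
752 − 157 = 595 annual layers lie beyond the ash layer toward the ice surface.
595 − 13 false = 582 true annual layers after the ash layer.
1892 − 582 = 1310 CE.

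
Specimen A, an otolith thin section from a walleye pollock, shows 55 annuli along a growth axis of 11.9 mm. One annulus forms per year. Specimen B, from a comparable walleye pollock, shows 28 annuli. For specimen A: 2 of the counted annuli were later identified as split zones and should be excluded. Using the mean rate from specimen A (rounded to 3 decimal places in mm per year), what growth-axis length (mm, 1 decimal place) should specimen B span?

6.3 mm

Specimen A: after corrections the count is 55 − 2 = 53 annuli.
A: Extension rate ≈ 11.9 / 53 = 0.225 mm per year.
Length of B = 0.225 × 28 = 6.3 mm.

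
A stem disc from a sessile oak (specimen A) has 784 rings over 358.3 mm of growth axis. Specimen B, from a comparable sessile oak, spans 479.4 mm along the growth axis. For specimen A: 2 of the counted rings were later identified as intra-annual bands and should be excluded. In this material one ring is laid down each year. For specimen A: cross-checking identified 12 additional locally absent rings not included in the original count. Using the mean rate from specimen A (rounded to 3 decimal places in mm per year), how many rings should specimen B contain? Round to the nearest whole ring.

1063 rings

Specimen A: after corrections the count is 784 − 2 + 12 = 794 rings.
A: Extension rate ≈ 358.3 / 794 = 0.451 mm/yr.
For B, 479.4 / 0.451 = 1062.97 years ≈ 1063 rings.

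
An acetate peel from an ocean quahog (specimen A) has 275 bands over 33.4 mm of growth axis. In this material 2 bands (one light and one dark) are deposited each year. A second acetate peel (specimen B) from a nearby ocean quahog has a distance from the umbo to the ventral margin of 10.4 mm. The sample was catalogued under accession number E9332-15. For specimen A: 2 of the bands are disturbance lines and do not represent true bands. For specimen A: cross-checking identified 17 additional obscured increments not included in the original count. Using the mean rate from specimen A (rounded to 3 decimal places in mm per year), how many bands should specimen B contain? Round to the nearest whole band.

Specimen A: true band count = 275 − 2 + 17 = 290.
Specimen A: dividing by 2 bands per year: 290 / 2 = 145 years.
A: 33.4 mm over 145 years gives 33.4 / 145 ≈ 0.230 mm per year.
Specimen B: 10.4 mm / 0.230 mm per year = 45.22 years; at 2 bands per year that is 45.22 × 2 ≈ 90 bands.

90 bands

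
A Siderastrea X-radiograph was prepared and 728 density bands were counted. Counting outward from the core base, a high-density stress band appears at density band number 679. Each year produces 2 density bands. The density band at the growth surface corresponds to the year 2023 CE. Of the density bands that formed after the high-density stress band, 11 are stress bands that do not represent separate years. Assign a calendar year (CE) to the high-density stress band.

2004 CE

Between density band 679 and the growth surface there are 728 − 679 = 49 density bands.
49 − 11 false = 38 true density bands after the high-density stress band.
Dividing by 2 density bands per year: 38 / 2 = 19 years.
Counting back 19 years from 2023 CE places the high-density stress band in 2023 − 19 = 2004 CE.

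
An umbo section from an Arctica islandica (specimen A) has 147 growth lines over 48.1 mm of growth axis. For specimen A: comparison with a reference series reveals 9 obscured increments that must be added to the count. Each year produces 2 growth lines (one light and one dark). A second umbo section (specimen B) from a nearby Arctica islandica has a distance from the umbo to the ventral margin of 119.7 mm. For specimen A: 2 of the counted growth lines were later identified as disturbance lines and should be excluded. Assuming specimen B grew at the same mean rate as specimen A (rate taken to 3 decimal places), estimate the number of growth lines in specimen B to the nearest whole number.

383 growth lines

Specimen A: correcting the raw count gives 147 − 2 + 9 = 154 true growth lines.
Specimen A: dividing by 2 growth lines per year: 154 / 2 = 77 years.
A: Mean rate = 48.1 mm / 77 years ≈ 0.625 mm per year.
Specimen B: 119.7 mm / 0.625 mm per year = 191.52 years; at 2 growth lines per year that is 191.52 × 2 ≈ 383 growth lines.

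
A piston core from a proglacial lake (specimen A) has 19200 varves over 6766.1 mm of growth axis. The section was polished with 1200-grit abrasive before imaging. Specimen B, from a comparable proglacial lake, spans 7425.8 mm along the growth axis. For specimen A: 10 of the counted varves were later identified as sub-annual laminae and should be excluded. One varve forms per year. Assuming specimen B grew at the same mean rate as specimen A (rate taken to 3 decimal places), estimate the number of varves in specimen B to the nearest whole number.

21036 varves

Specimen A: true varve count = 19200 − 10 = 19190.
A: Mean rate = 6766.1 mm / 19190 years ≈ 0.353 mm/yr.
B spans 7425.8 / 0.353 = 21036.26 years ≈ 21036 varves.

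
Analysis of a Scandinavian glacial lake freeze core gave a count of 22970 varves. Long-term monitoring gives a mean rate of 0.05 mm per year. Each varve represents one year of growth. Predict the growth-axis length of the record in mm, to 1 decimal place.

1148.5 mm

22970 years of growth are recorded.
22970 years at 0.05 mm/year gives 0.05 × 22970 = 1148.5 mm.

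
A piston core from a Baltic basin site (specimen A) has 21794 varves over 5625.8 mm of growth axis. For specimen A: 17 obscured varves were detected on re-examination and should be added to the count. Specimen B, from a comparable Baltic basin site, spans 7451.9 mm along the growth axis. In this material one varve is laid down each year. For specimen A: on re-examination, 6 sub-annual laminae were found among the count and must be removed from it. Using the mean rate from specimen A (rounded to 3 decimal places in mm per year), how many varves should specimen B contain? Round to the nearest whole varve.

28883 varves

Specimen A: after corrections the count is 21794 − 6 + 17 = 21805 varves.
A: 5625.8 mm over 21805 years gives 5625.8 / 21805 ≈ 0.258 mm/yr.
For B, 7451.9 / 0.258 = 28883.33 years ≈ 28883 varves.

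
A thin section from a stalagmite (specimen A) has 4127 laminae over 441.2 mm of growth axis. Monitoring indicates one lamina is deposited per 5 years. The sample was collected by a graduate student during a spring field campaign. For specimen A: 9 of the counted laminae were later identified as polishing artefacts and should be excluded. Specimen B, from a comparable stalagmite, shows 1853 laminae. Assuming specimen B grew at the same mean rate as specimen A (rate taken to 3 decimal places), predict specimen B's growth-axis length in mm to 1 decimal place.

194.6 mm

Specimen A: after corrections the count is 4127 − 9 = 4118 laminae.
Specimen A: at 5 years per lamina, 4118 × 5 = 20590 years.
A: Extension rate ≈ 441.2 / 20590 = 0.021 mm per year.
Specimen B: 1853 laminae at 5 years each span 1853 × 5 = 9265 years. For B, 0.021 mm/year × 9265 years = 194.6 mm.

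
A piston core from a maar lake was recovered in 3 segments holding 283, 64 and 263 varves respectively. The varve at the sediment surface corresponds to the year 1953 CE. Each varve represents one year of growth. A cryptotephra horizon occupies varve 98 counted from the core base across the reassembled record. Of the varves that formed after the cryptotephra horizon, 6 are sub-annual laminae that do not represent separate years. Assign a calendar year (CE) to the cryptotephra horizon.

1447 CE

Total varves = 283 + 64 + 263 = 610.
The cryptotephra horizon sits at varve 98 from the core base, so 610 − 98 = 512 varves formed after it.
Excluding 6 false varves: 512 − 6 = 506.
1953 − 506 = 1447 CE.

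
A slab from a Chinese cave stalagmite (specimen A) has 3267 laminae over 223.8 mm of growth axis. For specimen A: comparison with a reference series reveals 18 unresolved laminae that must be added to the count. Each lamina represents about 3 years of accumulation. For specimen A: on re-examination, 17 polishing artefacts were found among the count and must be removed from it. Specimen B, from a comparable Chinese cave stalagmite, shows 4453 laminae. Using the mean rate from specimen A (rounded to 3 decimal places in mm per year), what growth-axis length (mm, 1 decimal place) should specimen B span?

Specimen A: correcting the raw count gives 3267 − 17 + 18 = 3268 true laminae.
Specimen A: multiplying by 3 years per lamina: 3268 × 3 = 9804 years.
A: Mean rate = 223.8 mm / 9804 years ≈ 0.023 mm/yr.
Specimen B: 4453 laminae at 3 years each span 4453 × 3 = 13359 years. For B, 0.023 mm/year × 13359 years = 307.3 mm.

307.3 mm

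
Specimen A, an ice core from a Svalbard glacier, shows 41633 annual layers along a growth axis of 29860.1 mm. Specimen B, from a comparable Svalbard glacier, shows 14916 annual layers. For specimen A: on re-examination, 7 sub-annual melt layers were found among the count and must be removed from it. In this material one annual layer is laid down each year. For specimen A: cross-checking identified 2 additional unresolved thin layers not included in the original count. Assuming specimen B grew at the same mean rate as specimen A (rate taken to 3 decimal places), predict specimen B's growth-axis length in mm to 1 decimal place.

Specimen A: true annual layer count = 41633 − 7 + 2 = 41628.
A: Extension rate ≈ 29860.1 / 41628 = 0.717 mm per year.
For B, 0.717 mm/year × 14916 years = 10694.8 mm.

10694.8 mm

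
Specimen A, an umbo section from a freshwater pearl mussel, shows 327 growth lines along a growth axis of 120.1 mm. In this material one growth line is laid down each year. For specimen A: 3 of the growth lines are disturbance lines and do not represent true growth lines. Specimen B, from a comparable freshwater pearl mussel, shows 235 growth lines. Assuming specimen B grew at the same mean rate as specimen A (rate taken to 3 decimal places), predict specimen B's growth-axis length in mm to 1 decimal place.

87.2 mm

Specimen A: correcting the raw count gives 327 − 3 = 324 true growth lines.
A: Extension rate ≈ 120.1 / 324 = 0.371 mm/yr.
Length of B = 0.371 × 235 = 87.2 mm.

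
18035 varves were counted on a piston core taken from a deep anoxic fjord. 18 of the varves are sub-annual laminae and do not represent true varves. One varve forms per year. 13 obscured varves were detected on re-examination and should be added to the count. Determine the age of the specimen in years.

After corrections the count is 18035 − 18 + 13 = 18030 varves.
With a one-to-one varve periodicity this is 18030 years.

18030 yr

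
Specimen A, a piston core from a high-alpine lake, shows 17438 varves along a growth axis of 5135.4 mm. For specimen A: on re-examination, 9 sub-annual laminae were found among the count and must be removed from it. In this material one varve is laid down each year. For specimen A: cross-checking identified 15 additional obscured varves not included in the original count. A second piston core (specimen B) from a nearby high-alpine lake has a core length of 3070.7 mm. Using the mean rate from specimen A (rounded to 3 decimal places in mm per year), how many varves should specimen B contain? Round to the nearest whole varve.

10445 varves

Specimen A: true varve count = 17438 − 9 + 15 = 17444.
A: Mean rate = 5135.4 mm / 17444 years ≈ 0.294 mm/year.
Specimen B: 3070.7 mm / 0.294 mm per year = 10444.56 years ≈ 10445 varves.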